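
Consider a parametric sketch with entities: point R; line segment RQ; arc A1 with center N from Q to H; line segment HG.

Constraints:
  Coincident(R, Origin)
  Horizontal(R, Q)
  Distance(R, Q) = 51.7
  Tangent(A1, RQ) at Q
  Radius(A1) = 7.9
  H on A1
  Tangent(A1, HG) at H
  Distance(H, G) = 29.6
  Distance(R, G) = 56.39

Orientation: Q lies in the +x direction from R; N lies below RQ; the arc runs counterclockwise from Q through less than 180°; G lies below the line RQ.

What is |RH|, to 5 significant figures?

44.452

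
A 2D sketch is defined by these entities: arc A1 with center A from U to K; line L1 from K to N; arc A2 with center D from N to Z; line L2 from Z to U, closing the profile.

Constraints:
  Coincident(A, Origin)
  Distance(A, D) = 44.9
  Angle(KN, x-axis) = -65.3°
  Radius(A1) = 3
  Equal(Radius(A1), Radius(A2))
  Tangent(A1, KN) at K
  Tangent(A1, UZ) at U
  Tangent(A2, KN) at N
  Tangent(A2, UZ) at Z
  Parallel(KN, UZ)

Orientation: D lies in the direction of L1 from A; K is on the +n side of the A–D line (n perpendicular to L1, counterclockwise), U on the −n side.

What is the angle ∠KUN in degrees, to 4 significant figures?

82.39°

The slot axis is L1's direction at -65.3°, so u = (cos -65.3°, sin -65.3°) = (0.4179, -0.9085) and n = (−sin -65.3°, cos -65.3°) = (0.9085, 0.4179). A is at the origin and D lies 44.9 along u from A, so D = 44.9·u = (18.76, -40.79). Tangency of A1 to both parallel lines with radius 3.0 puts K and U at A ± 3.0·n: K = (2.726, 1.254), U = (-2.726, -1.254). Equal radii place N and Z the same way about D: N = D + 3.0·n = (21.49, -39.54), Z = D − 3.0·n = (16.04, -42.05). Then cos ∠KUN = UK·UN / (|UK||UN|), giving 82.39°.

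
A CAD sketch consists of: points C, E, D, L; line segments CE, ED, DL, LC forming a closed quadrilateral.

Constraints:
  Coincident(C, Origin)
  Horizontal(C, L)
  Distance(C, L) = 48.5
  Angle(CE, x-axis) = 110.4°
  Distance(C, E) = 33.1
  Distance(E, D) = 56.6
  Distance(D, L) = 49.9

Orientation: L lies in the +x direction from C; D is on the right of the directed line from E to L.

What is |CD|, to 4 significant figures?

23.70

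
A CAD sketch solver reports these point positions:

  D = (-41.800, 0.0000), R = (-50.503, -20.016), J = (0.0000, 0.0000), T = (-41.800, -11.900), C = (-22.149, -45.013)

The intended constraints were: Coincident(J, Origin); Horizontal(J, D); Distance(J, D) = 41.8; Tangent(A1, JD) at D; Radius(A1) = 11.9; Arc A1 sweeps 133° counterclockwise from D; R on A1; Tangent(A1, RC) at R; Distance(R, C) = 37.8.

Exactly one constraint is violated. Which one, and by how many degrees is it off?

Tangent(A1, RC) at R — off by 5.60°.

J = (0.00, 0.00) ✓; J.y = 0.00, D.y = 0.00 ✓; |JD| = 41.80 ✓; ∠(TD, DJ) = 90.00° ✓; |TD| = 11.90 ✓; bearing(T→R) − bearing(T→D) = 133.0° ✓; |TR| = 11.90 ✓; ∠(TR, RC) = 84.40° ✗; |RC| = 37.80 ✓.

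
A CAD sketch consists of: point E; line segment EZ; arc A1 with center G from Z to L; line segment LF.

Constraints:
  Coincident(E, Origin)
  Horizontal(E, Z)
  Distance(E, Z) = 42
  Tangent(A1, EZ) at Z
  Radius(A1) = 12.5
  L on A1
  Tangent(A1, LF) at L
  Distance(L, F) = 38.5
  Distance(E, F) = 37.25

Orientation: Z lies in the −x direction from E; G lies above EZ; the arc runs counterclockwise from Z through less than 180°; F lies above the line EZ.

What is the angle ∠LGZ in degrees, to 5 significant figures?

53.678°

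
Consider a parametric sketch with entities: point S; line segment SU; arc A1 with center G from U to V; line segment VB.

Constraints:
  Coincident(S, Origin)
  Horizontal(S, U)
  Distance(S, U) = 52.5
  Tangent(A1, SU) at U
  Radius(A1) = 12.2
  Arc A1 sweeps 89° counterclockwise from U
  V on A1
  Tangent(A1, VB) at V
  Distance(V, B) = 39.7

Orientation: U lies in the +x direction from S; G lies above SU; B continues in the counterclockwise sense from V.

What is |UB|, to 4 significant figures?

53.26

On A1, U sits at bearing -90° from G; an 89° counterclockwise sweep puts V at bearing -1°, so V = G + 12.2·(cos -1°, sin -1°) = (64.70, 11.99). The tangent condition forces GV to be normal to VB, so VB runs along (−sin -1°, cos -1°); with |VB| = 39.7, B = (65.39, 51.68). Then |UB| = |B − U| = 53.26.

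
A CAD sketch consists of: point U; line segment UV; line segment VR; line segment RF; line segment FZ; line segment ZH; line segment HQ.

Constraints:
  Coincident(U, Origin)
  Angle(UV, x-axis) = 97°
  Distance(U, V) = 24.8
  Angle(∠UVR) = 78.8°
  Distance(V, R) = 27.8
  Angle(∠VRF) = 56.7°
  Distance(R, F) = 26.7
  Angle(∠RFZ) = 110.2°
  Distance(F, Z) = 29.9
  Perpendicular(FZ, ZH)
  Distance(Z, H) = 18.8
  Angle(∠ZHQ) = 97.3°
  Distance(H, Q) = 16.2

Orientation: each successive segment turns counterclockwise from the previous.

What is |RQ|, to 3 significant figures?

23.4

U is at the origin; UV runs at 97.0° with length 24.8, so V = (-3.02, 24.6). ∠UVR = 78.8° gives VR at -162° from the x-axis; with |VR| = 27.8, R = (-29.4, 15.9). ∠VRF = 56.7° gives RF at -38.5° from the x-axis; with |RF| = 26.7, F = (-8.54, -0.689). ∠RFZ = 110.2° gives FZ at 31.3° from the x-axis; with |FZ| = 29.9, Z = (17.0, 14.8). FZ ⟂ ZH, so ZH runs at 121°; with |ZH| = 18.8, H = (7.25, 30.9). ∠ZHQ = 97.3° gives HQ at -156° from the x-axis; with |HQ| = 16.2, Q = (-7.55, 24.3). Then |RQ| = |Q − R| = 23.4.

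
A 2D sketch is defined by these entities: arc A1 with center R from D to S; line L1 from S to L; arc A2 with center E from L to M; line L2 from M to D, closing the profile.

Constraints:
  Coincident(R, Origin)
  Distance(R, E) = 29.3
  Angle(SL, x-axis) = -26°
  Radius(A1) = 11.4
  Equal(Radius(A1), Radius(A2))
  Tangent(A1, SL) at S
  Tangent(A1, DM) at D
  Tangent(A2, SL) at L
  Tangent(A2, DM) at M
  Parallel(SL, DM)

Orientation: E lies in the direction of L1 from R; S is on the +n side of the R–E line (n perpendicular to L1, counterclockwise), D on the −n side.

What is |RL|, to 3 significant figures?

31.4

The slot axis is L1's direction at -26.0°, so u = (cos -26.0°, sin -26.0°) = (0.899, -0.438) and n = (−sin -26.0°, cos -26.0°) = (0.438, 0.899). R is at the origin and E lies 29.3 along u from R, so E = 29.3·u = (26.3, -12.8). Tangency of A1 to both parallel lines with radius 11.4 puts S and D at R ± 11.4·n: S = (5.00, 10.2), D = (-5.00, -10.2). Equal radii place L and M the same way about E: L = E + 11.4·n = (31.3, -2.60), M = E − 11.4·n = (21.3, -23.1). Then |RL| = |L − R| = 31.4.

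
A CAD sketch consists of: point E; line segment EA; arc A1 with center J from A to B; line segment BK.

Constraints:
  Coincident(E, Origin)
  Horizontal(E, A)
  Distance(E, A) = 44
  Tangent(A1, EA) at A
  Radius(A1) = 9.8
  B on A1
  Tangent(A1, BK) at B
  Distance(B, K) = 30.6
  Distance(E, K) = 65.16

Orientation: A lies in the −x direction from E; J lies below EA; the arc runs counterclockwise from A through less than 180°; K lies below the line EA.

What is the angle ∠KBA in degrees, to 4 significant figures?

131.9°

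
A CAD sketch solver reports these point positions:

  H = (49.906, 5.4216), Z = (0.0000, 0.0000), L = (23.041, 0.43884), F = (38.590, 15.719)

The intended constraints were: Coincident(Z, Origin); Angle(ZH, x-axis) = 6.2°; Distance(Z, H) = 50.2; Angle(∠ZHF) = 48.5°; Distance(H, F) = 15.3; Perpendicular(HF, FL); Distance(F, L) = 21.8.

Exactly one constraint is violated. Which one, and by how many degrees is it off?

Perpendicular(HF, FL) — off by 3.20°.

Z = (0.00, 0.00) ✓; ZH at 6.200° ✓; |ZH| = 50.20 ✓; ∠ZHF = 48.50° ✓; |HF| = 15.30 ✓; ∠(HF, FL) = 86.80° ✗; |FL| = 21.80 ✓.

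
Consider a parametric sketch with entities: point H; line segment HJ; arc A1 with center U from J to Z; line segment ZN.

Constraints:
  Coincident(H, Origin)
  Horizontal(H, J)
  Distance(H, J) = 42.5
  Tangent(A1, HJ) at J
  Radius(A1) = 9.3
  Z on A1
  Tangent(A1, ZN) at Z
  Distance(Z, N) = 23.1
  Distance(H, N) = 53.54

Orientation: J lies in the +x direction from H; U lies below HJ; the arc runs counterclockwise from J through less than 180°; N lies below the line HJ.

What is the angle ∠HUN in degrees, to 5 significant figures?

99.395°

Checks: |UZ| = 9.300 ✓; ∠(UZ, ZN) = 90.00° ✓; |ZN| = 23.10 ✓; |HN| = 53.54 ✓.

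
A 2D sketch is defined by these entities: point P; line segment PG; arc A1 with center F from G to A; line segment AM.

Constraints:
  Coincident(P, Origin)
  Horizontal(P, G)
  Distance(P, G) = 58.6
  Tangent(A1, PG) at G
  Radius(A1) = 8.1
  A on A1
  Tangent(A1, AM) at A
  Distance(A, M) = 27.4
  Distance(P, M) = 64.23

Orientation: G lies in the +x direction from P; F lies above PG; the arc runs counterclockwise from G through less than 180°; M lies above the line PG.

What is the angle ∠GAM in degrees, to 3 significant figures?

121°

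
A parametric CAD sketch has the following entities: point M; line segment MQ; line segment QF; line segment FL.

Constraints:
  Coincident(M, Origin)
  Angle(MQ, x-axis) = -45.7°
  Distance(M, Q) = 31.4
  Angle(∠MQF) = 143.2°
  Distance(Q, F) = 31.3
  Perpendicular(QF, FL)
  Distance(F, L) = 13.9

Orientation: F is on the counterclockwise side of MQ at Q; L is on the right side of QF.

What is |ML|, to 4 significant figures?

65.24

M is at the origin; MQ runs at -45.7° with length 31.4, so Q = 31.4·(cos -45.7°, sin -45.7°) = (21.93, -22.47). ∠MQF = 143.2°, so QF runs at -45.7° + (180° − 143.2°) = -8.900° from the x-axis; with |QF| = 31.3, F = Q + 31.3·(cos -8.900°, sin -8.900°) = (52.85, -27.32). QF is perpendicular to FL; with |FL| = 13.9 on the right of QF, L = F + 13.9·(-0.1547, -0.9880) = (50.70, -41.05). Then |ML| = |L − M| = 65.24.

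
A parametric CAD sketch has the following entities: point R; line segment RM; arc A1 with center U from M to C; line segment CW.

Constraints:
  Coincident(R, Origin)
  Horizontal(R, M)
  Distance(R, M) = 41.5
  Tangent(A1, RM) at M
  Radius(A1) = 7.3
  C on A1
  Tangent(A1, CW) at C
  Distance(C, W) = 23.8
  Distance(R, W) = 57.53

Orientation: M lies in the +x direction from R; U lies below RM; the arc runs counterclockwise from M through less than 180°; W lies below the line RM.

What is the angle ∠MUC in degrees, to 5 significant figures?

122.92°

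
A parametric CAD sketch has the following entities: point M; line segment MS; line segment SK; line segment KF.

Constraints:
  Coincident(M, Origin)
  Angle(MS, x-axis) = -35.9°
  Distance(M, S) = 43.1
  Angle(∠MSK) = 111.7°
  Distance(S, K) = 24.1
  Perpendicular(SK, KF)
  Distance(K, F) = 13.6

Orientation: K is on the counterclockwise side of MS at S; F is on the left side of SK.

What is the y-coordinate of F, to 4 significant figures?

-0.8764

M is at the origin; MS runs at -35.9° with length 43.1, so S = 43.1·(cos -35.9°, sin -35.9°) = (34.91, -25.27). ∠MSK = 111.7°, so SK runs at -35.9° + (180° − 111.7°) = 32.40° from the x-axis; with |SK| = 24.1, K = S + 24.1·(cos 32.40°, sin 32.40°) = (55.26, -12.36). SK is perpendicular to KF; with |KF| = 13.6 on the left of SK, F = K + 13.6·(-0.5358, 0.8443) = (47.97, -0.8764). So F.y = -0.8764.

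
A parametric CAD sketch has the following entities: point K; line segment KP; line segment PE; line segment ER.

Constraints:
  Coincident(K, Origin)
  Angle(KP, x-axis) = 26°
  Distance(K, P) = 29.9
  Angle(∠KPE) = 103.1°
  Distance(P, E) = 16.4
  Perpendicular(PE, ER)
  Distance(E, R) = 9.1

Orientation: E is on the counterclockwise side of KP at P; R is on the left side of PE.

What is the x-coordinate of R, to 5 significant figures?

14.342

K is at the origin; KP runs at 26.0° with length 29.9, so P = 29.9·(cos 26.0°, sin 26.0°) = (26.874, 13.107). ∠KPE = 103.1°, so PE runs at 26.0° + (180° − 103.1°) = 102.90° from the x-axis; with |PE| = 16.4, E = P + 16.4·(cos 102.90°, sin 102.90°) = (23.213, 29.093). The perpendicularity gives ER at right angles to PE; with |ER| = 9.1 on the left of PE, R = E + 9.1·(-0.97476, -0.22325) = (14.342, 27.062). So R.x = 14.342.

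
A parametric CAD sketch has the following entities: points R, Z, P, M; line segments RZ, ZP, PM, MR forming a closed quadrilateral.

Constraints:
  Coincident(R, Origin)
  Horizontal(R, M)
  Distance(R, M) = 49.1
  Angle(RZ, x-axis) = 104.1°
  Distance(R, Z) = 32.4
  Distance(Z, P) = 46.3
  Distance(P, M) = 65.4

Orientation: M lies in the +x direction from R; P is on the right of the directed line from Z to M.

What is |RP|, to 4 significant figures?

20.56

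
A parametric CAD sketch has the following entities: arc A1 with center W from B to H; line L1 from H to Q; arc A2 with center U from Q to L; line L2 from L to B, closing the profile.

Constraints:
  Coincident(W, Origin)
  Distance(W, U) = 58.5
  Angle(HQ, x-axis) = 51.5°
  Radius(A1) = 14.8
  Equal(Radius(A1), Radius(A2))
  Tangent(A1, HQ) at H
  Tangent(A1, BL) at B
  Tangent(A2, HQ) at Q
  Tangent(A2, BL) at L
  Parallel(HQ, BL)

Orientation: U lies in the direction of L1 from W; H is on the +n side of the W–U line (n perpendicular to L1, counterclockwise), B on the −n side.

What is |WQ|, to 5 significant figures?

60.343

Tangency of A1 to both parallel lines with radius 14.8 puts H and B at W ± 14.8·n: H = (-11.583, 9.2132), B = (11.583, -9.2132). Equal radii place Q and L the same way about U: Q = U + 14.8·n = (24.835, 54.996), L = U − 14.8·n = (48.000, 36.569). Then |WQ| = |Q − W| = 60.343.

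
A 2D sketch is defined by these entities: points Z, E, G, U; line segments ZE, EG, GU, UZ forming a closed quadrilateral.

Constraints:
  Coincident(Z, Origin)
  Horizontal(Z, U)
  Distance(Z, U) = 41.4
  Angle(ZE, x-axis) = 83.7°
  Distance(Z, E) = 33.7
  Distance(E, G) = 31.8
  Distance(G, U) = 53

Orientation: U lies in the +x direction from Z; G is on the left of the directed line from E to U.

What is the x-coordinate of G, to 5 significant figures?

29.767

Z is at the origin; Z and U share the same y with |ZU| = 41.4 and U in +x, so U = (41.4, 0). ZE runs at 83.7° with |ZE| = 33.7, so E = (3.6980, 33.496). G is determined by |EG| = 31.8 and |GU| = 53.0 together: it lies at the intersection of circle(E, 31.8) and circle(U, 53.0). With |EU| = 50.433, the foot of the radical line on EU is 7.3929 from E and the perpendicular offset is √(31.8² − 7.3929²) = 30.929. Taking the left-of-EU solution: G = (29.767, 51.708).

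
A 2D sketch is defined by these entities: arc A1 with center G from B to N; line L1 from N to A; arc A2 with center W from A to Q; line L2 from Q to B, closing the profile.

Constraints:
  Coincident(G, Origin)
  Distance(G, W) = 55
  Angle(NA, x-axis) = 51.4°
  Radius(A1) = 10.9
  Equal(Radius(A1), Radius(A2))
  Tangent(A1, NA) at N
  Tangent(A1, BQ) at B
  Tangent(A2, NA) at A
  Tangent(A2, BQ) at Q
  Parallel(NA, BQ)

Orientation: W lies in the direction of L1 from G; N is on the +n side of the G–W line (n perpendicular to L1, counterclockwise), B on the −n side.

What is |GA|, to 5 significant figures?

56.070

The slot axis is L1's direction at 51.4°, so u = (cos 51.4°, sin 51.4°) = (0.62388, 0.78152) and n = (−sin 51.4°, cos 51.4°) = (-0.78152, 0.62388). G is at the origin and W lies 55.0 along u from G, so W = 55.0·u = (34.313, 42.984). Tangency of A1 to both parallel lines with radius 10.9 puts N and B at G ± 10.9·n: N = (-8.5186, 6.8003), B = (8.5186, -6.8003). Equal radii place A and Q the same way about W: A = W + 10.9·n = (25.795, 49.784), Q = W − 10.9·n = (42.832, 36.183). Then |GA| = |A − G| = 56.070.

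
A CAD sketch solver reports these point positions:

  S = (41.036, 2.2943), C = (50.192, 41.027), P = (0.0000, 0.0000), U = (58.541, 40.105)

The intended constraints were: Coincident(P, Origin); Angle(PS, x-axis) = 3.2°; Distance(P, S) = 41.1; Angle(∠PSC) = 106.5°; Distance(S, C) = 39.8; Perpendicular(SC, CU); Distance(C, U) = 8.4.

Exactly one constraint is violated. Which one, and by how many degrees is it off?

Perpendicular(SC, CU) — off by 7.00°.

P = (0.00, 0.00) ✓; PS at 3.200° ✓; |PS| = 41.10 ✓; ∠PSC = 106.5° ✓; |SC| = 39.80 ✓; ∠(SC, CU) = 83.00° ✗; |CU| = 8.400 ✓.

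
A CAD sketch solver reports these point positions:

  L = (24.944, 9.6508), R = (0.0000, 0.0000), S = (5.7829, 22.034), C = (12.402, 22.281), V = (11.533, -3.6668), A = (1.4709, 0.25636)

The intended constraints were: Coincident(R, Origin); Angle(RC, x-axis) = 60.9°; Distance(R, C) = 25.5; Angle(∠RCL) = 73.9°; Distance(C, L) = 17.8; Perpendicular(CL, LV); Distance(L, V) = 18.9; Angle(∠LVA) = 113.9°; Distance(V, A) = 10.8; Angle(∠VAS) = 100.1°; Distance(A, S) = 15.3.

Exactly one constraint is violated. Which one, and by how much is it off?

Distance(A, S) = 15.3 — off by 6.90.

R = (0.00, 0.00) ✓; RC at 60.90° ✓; |RC| = 25.50 ✓; ∠RCL = 73.90° ✓; |CL| = 17.80 ✓; ∠(CL, LV) = 90.00° ✓; |LV| = 18.90 ✓; ∠LVA = 113.9° ✓; |VA| = 10.80 ✓; ∠VAS = 100.1° ✓; |AS| = 22.20 ✗.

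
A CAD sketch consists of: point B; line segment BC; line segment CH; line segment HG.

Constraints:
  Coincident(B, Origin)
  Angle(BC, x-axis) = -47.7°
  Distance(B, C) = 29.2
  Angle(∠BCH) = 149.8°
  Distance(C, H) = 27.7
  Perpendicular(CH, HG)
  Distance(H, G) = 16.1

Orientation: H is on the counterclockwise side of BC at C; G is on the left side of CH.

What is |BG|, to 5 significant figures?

52.956

B is at the origin; BC runs at -47.7° with length 29.2, so C = 29.2·(cos -47.7°, sin -47.7°) = (19.652, -21.597). ∠BCH = 149.8°, so CH runs at -47.7° + (180° − 149.8°) = -17.500° from the x-axis; with |CH| = 27.7, H = C + 27.7·(cos -17.500°, sin -17.500°) = (46.070, -29.927). CH is perpendicular to HG; with |HG| = 16.1 on the left of CH, G = H + 16.1·(0.30071, 0.95372) = (50.911, -14.572). Then |BG| = |G − B| = 52.956.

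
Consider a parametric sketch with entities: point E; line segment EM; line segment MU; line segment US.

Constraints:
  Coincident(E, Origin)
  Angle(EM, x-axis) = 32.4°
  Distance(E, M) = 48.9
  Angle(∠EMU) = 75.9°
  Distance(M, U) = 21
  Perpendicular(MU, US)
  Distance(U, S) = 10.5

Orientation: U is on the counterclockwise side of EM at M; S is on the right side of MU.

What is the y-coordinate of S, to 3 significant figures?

48.3

E is at the origin; EM runs at 32.4° with length 48.9, so M = 48.9·(cos 32.4°, sin 32.4°) = (41.3, 26.2). ∠EMU = 75.9°, so MU runs at 32.4° + (180° − 75.9°) = 136° from the x-axis; with |MU| = 21.0, U = M + 21.0·(cos 136°, sin 136°) = (26.1, 40.7). MU is perpendicular to US; with |US| = 10.5 on the right of MU, S = U + 10.5·(0.688, 0.725) = (33.3, 48.3). So S.y = 48.3.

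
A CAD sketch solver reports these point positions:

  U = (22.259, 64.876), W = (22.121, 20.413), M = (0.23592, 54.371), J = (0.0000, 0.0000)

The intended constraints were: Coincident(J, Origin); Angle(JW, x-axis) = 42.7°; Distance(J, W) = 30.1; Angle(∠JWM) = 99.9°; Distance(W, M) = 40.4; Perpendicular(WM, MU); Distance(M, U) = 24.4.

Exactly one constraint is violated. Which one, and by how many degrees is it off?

Perpendicular(WM, MU) — off by 7.30°.

J = (0.00, 0.00) ✓; JW at 42.70° ✓; |JW| = 30.10 ✓; ∠JWM = 99.90° ✓; |WM| = 40.40 ✓; ∠(WM, MU) = 97.30° ✗; |MU| = 24.40 ✓.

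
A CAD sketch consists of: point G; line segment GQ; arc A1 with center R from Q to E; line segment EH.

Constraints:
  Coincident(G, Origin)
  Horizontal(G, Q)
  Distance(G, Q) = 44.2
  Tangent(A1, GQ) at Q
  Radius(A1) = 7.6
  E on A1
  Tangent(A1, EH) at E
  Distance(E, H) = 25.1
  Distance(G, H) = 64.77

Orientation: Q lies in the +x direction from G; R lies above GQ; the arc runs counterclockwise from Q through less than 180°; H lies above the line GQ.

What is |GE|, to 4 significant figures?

51.95

G is at the origin; GQ is horizontal with |GQ| = 44.2 and Q on the +x side, so Q = (44.20, 0.000). The tangent condition forces RQ to be normal to GQ, so R = Q + (0, 7.6) = (44.20, 7.600). Since RE ⟂ EH (tangency), |RH| = √(7.6² + 25.1²) = 26.23 regardless of where E sits on A1. So H lies on both circle(G, 64.77) and circle(R, 26.23); the above-GQ intersection is H = (57.21, 30.37). E is the foot of the tangent from H: E = (51.61, 5.905).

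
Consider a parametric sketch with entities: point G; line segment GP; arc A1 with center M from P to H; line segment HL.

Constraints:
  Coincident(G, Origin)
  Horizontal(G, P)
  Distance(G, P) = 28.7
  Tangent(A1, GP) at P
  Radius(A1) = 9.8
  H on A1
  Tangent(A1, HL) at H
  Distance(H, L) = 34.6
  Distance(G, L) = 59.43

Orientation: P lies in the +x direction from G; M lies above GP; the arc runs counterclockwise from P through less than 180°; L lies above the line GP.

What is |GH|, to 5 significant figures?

39.613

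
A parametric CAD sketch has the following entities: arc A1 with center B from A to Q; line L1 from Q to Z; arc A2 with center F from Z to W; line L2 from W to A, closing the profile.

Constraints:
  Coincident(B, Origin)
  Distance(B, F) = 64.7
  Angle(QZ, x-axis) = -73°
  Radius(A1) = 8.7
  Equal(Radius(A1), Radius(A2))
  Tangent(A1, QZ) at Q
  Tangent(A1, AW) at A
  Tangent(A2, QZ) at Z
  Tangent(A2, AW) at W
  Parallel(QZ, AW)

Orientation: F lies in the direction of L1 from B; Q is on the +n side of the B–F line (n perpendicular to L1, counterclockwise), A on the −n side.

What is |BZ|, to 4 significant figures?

65.28

The slot axis is L1's direction at -73.0°, so u = (cos -73.0°, sin -73.0°) = (0.2924, -0.9563) and n = (−sin -73.0°, cos -73.0°) = (0.9563, 0.2924). B is at the origin and F lies 64.7 along u from B, so F = 64.7·u = (18.92, -61.87). Tangency of A1 to both parallel lines with radius 8.7 puts Q and A at B ± 8.7·n: Q = (8.320, 2.544), A = (-8.320, -2.544). Equal radii place Z and W the same way about F: Z = F + 8.7·n = (27.24, -59.33), W = F − 8.7·n = (10.60, -64.42). Then |BZ| = |Z − B| = 65.28.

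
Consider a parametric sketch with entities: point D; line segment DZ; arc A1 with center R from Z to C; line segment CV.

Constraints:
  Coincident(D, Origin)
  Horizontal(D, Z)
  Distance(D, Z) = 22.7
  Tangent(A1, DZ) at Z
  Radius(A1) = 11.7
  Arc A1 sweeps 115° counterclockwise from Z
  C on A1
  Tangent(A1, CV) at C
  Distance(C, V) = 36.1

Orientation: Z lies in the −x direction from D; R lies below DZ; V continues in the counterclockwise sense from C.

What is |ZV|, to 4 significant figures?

49.58

D is at the origin; D and Z share the same y with |DZ| = 22.7 and Z on the −x side, so Z = (-22.70, 0.000). Since A1 is tangent to DZ there, RZ ⟂ DZ, so R = Z + (0, -11.7) = (-22.70, -11.70). On A1, Z sits at bearing 90° from R; a 115° counterclockwise sweep puts C at bearing 205°, so C = R + 11.7·(cos 205°, sin 205°) = (-33.30, -16.64). Tangency of A1 to CV means the radius RC is perpendicular to CV, so CV runs along (−sin 205°, cos 205°); with |CV| = 36.1, V = (-18.05, -49.36). Then |ZV| = |V − Z| = 49.58.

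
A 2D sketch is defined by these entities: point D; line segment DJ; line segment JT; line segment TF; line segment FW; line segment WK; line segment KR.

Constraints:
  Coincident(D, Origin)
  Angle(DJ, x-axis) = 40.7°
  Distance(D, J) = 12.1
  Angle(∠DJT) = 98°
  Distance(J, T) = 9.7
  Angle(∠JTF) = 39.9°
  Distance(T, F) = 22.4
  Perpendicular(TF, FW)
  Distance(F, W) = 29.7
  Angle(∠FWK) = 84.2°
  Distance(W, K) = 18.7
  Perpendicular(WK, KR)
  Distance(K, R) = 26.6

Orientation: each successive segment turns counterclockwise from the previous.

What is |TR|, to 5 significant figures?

6.6222

∠FWK = 84.2° gives WK at 88.600° from the x-axis; with |WK| = 18.7, K = (31.048, 8.8017). WK is perpendicular to KR, so KR runs at 178.60°; with |KR| = 26.6, R = (4.4563, 9.4516). Then |TR| = |R − T| = 6.6222.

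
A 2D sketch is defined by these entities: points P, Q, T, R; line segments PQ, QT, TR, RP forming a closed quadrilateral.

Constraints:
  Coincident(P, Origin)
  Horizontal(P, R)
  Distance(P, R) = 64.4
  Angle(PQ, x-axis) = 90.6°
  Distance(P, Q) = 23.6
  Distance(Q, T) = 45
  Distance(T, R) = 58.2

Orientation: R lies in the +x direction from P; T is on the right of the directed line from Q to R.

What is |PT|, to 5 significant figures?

22.519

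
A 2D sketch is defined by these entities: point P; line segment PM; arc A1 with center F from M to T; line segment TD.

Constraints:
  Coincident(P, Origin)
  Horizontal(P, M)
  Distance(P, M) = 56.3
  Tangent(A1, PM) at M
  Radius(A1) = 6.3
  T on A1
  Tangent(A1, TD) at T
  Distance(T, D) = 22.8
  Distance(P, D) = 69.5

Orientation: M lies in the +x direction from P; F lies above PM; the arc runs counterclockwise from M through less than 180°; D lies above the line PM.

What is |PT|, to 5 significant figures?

62.898

Checks: |PM| = 56.30 ✓; ∠(FM, MP) = 90.00° ✓; |FT| = 6.300 ✓; ∠(FT, TD) = 90.00° ✓; |TD| = 22.80 ✓; |PD| = 69.50 ✓.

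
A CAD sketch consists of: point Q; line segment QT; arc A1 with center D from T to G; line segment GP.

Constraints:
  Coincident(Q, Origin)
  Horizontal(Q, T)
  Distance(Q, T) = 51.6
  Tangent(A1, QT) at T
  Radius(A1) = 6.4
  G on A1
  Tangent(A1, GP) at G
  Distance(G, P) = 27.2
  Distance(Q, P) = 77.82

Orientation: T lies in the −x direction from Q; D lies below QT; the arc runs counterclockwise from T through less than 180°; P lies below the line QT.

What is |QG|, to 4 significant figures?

56.40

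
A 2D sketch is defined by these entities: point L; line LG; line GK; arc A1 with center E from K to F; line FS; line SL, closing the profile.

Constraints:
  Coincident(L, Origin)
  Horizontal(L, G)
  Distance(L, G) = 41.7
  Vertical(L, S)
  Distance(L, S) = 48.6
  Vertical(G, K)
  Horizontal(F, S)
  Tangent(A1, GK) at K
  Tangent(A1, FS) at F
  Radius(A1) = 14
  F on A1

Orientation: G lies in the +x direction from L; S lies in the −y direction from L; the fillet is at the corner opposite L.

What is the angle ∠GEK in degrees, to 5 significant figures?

67.971°

L is at the origin; LG is horizontal with |LG| = 41.7 and G on the +x side, so G = (41.700, 0.0000). L and S share the same x with |LS| = 48.6 and S on the −y side, so S = (0.0000, -48.600). The virtual corner opposite L is at (41.700, -48.600). The tangent condition forces EK to be normal to GK and since A1 is tangent to FS there, EF ⟂ FS, with radius 14.0, so the center E sits 14.0 in from both sides at E = (27.700, -34.600). That places the tangent points at K = (41.700, -34.600) on GK and F = (27.700, -48.600) on FS. Then cos ∠GEK = EG·EK / (|EG||EK|), giving 67.971°.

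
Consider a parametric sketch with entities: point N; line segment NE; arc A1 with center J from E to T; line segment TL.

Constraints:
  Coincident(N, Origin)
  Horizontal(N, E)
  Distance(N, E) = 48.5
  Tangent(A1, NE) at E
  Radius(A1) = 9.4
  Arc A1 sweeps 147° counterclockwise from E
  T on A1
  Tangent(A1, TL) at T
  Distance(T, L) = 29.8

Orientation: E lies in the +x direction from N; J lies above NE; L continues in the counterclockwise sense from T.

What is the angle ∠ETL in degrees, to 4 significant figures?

106.5°

On A1, E sits at bearing -90° from J; a 147° counterclockwise sweep puts T at bearing 57°, so T = J + 9.4·(cos 57°, sin 57°) = (53.62, 17.28). A1 meets TL tangentially, so JT is at right angles to TL, so TL runs along (−sin 57°, cos 57°); with |TL| = 29.8, L = (28.63, 33.51). Then cos ∠ETL = TE·TL / (|TE||TL|), giving 106.5°.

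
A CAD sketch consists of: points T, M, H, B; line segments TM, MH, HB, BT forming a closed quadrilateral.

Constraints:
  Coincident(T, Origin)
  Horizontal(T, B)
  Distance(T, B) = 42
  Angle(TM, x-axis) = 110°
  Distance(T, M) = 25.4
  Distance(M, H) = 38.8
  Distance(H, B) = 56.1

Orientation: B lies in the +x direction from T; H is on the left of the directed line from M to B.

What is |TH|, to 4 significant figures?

54.52

T is at the origin; T and B share the same y with |TB| = 42.0 and B in +x, so B = (42.0, 0). TM runs at 110.0° with |TM| = 25.4, so M = (-8.687, 23.87). H is determined by |MH| = 38.8 and |HB| = 56.1 together: it lies at the intersection of circle(M, 38.8) and circle(B, 56.1). With |MB| = 56.03, the foot of the radical line on MB is 13.36 from M and the perpendicular offset is √(38.8² − 13.36²) = 36.43. Taking the left-of-MB solution: H = (18.92, 51.13).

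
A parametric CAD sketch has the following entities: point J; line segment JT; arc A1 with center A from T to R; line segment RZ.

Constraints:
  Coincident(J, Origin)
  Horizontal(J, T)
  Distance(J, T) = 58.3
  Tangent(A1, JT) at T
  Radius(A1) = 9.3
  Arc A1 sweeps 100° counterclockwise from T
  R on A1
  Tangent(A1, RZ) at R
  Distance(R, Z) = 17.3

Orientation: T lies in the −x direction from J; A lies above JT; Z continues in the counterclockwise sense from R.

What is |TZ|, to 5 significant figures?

28.622

J is at the origin; J and T share the same y with |JT| = 58.3 and T on the −x side, so T = (-58.300, 0.0000). Since A1 is tangent to JT there, AT ⟂ JT, so A = T + (0, 9.3) = (-58.300, 9.3000). On A1, T sits at bearing -90° from A; a 100° counterclockwise sweep puts R at bearing 10°, so R = A + 9.3·(cos 10°, sin 10°) = (-49.141, 10.915). Tangency of A1 to RZ means the radius AR is perpendicular to RZ, so RZ runs along (−sin 10°, cos 10°); with |RZ| = 17.3, Z = (-52.145, 27.952). Then |TZ| = |Z − T| = 28.622.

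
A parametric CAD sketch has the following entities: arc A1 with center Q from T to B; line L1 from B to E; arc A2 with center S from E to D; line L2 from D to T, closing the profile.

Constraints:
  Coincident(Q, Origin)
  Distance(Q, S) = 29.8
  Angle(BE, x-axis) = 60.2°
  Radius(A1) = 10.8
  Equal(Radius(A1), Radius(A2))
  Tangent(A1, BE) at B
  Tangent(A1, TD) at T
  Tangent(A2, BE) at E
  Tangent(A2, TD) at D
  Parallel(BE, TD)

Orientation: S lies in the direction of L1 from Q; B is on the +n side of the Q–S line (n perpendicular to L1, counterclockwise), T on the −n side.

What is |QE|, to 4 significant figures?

31.70

The slot axis is L1's direction at 60.2°, so u = (cos 60.2°, sin 60.2°) = (0.4970, 0.8678) and n = (−sin 60.2°, cos 60.2°) = (-0.8678, 0.4970). Q is at the origin and S lies 29.8 along u from Q, so S = 29.8·u = (14.81, 25.86). Tangency of A1 to both parallel lines with radius 10.8 puts B and T at Q ± 10.8·n: B = (-9.372, 5.367), T = (9.372, -5.367). Equal radii place E and D the same way about S: E = S + 10.8·n = (5.438, 31.23), D = S − 10.8·n = (24.18, 20.49). Then |QE| = |E − Q| = 31.70.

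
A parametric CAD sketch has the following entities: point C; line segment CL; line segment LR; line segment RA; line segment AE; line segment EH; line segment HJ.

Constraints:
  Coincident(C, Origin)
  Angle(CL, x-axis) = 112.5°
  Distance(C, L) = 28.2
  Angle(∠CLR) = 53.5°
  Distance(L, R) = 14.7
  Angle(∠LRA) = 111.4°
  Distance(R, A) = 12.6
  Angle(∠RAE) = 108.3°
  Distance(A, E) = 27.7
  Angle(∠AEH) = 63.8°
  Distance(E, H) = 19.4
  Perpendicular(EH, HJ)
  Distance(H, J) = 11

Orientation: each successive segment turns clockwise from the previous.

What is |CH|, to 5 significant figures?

26.274

C is at the origin; CL runs at 112.5° with length 28.2, so L = (-10.792, 26.053). ∠CLR = 53.5° gives LR at -14.000° from the x-axis; with |LR| = 14.7, R = (3.4717, 22.497). ∠LRA = 111.4° gives RA at -82.600° from the x-axis; with |RA| = 12.6, A = (5.0945, 10.002). ∠RAE = 108.3° gives AE at -154.30° from the x-axis; with |AE| = 27.7, E = (-19.865, -2.0103). ∠AEH = 63.8° gives EH at 89.500° from the x-axis; with |EH| = 19.4, H = (-19.696, 17.389). Then |CH| = |H − C| = 26.274.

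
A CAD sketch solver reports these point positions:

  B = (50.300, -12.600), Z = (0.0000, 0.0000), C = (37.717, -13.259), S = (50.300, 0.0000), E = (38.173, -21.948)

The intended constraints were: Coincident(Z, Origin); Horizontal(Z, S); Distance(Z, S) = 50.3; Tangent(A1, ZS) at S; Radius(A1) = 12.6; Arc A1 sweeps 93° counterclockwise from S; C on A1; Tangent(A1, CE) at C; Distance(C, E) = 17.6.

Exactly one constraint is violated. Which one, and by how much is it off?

Distance(C, E) = 17.6 — off by 8.90.

Z = (0.00, 0.00) ✓; Z.y = 0.00, S.y = 0.00 ✓; |ZS| = 50.30 ✓; ∠(BS, SZ) = 90.00° ✓; |BS| = 12.60 ✓; bearing(B→C) − bearing(B→S) = 93.00° ✓; |BC| = 12.60 ✓; ∠(BC, CE) = 89.99° ✓; |CE| = 8.701 ✗.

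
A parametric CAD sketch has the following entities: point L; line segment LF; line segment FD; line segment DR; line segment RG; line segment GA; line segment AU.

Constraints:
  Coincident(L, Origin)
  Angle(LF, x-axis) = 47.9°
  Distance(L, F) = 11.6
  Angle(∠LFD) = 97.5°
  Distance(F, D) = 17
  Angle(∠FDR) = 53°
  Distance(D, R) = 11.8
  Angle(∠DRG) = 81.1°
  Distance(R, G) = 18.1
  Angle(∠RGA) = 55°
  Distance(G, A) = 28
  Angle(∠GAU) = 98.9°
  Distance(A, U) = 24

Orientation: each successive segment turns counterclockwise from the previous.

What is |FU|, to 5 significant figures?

35.599

L is at the origin; LF runs at 47.9° with length 11.6, so F = (7.7769, 8.6069). ∠LFD = 97.5° gives FD at 130.40° from the x-axis; with |FD| = 17.0, D = (-3.2411, 21.553). ∠FDR = 53.0° gives DR at -102.60° from the x-axis; with |DR| = 11.8, R = (-5.8152, 10.037). ∠DRG = 81.1° gives RG at -3.7000° from the x-axis; with |RG| = 18.1, G = (12.247, 8.8692). ∠RGA = 55.0° gives GA at 121.30° from the x-axis; with |GA| = 28.0, A = (-2.2994, 32.794). ∠GAU = 98.9° gives AU at -157.60° from the x-axis; with |AU| = 24.0, U = (-24.489, 23.648). Then |FU| = |U − F| = 35.599.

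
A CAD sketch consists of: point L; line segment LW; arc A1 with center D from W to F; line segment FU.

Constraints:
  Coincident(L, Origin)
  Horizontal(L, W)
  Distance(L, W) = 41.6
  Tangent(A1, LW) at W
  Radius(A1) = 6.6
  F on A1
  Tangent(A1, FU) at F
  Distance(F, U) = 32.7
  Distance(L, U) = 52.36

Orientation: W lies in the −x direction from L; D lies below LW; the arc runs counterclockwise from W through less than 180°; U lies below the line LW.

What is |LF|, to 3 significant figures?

48.5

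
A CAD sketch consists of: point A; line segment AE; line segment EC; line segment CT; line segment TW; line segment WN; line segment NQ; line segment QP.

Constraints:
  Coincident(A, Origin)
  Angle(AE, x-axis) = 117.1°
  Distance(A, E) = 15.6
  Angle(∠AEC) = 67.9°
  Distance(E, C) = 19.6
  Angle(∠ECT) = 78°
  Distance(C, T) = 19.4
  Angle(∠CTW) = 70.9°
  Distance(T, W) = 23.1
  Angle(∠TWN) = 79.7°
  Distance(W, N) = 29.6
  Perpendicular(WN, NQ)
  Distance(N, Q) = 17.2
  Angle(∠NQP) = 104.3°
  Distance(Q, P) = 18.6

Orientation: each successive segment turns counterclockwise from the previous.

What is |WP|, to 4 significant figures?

24.68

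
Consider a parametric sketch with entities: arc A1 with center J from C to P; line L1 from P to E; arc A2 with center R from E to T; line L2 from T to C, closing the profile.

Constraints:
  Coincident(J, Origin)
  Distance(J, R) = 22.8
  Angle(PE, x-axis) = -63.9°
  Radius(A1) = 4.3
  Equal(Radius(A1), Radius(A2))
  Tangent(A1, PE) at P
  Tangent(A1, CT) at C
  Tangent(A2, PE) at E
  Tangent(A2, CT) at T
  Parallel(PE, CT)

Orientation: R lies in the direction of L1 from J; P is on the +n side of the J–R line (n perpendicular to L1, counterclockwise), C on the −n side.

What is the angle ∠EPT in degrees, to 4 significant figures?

20.67°

The slot axis is L1's direction at -63.9°, so u = (cos -63.9°, sin -63.9°) = (0.4399, -0.8980) and n = (−sin -63.9°, cos -63.9°) = (0.8980, 0.4399). J is at the origin and R lies 22.8 along u from J, so R = 22.8·u = (10.03, -20.48). Tangency of A1 to both parallel lines with radius 4.3 puts P and C at J ± 4.3·n: P = (3.862, 1.892), C = (-3.862, -1.892). Equal radii place E and T the same way about R: E = R + 4.3·n = (13.89, -18.58), T = R − 4.3·n = (6.169, -22.37). Then cos ∠EPT = PE·PT / (|PE||PT|), giving 20.67°.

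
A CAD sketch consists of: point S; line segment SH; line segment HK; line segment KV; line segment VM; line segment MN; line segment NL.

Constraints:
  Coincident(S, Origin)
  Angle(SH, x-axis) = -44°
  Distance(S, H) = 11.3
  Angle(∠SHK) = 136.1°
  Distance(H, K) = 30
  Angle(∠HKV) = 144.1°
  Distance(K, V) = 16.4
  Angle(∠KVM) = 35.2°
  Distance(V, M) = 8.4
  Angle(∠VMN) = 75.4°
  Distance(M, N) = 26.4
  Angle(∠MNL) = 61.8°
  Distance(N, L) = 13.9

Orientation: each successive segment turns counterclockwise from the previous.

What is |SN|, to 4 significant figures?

55.36

S is at the origin; SH runs at -44.0° with length 11.3, so H = (8.129, -7.850). ∠SHK = 136.1° gives HK at -0.1000° from the x-axis; with |HK| = 30.0, K = (38.13, -7.902). ∠HKV = 144.1° gives KV at 35.80° from the x-axis; with |KV| = 16.4, V = (51.43, 1.691). ∠KVM = 35.2° gives VM at -179.4° from the x-axis; with |VM| = 8.4, M = (43.03, 1.603). ∠VMN = 75.4° gives MN at -74.80° from the x-axis; with |MN| = 26.4, N = (49.95, -23.87). Then |SN| = |N − S| = 55.36.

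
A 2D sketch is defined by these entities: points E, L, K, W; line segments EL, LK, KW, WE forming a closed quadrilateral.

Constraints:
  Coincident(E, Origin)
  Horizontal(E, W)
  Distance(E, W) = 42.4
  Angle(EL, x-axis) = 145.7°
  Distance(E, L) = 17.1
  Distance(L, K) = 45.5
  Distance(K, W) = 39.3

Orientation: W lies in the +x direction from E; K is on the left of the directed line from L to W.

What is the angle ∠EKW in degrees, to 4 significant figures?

62.68°

Checks: |LK| = 45.50 ✓; |KW| = 39.30 ✓.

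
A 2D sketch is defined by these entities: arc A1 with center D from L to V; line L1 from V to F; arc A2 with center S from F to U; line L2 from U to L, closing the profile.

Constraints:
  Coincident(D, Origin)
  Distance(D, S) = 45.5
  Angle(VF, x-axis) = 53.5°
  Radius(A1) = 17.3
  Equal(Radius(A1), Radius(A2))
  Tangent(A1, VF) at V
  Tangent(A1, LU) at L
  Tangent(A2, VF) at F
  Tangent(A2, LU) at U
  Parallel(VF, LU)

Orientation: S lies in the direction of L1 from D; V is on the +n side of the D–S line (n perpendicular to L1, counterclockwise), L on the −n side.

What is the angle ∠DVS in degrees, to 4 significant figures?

69.18°

The slot axis is L1's direction at 53.5°, so u = (cos 53.5°, sin 53.5°) = (0.5948, 0.8039) and n = (−sin 53.5°, cos 53.5°) = (-0.8039, 0.5948). D is at the origin and S lies 45.5 along u from D, so S = 45.5·u = (27.06, 36.58). Tangency of A1 to both parallel lines with radius 17.3 puts V and L at D ± 17.3·n: V = (-13.91, 10.29), L = (13.91, -10.29). Then cos ∠DVS = VD·VS / (|VD||VS|), giving 69.18°.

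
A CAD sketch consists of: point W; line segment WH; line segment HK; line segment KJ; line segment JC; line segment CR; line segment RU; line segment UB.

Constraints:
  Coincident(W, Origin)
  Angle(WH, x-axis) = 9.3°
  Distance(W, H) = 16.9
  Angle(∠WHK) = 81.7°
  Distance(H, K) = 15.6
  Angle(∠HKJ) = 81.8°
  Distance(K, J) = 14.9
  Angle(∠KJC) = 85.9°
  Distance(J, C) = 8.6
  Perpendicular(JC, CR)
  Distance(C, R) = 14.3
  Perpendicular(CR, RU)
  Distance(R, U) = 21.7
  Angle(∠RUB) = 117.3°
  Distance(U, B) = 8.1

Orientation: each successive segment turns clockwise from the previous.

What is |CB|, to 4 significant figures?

26.39

W is at the origin; WH runs at 9.3° with length 16.9, so H = (16.68, 2.731). ∠WHK = 81.7° gives HK at -89.00° from the x-axis; with |HK| = 15.6, K = (16.95, -12.87). ∠HKJ = 81.8° gives KJ at 172.8° from the x-axis; with |KJ| = 14.9, J = (2.168, -11.00). ∠KJC = 85.9° gives JC at 78.70° from the x-axis; with |JC| = 8.6, C = (3.853, -2.566). The perpendicularity gives CR at right angles to JC, so CR runs at -11.30°; with |CR| = 14.3, R = (17.88, -5.368). CR ⟂ RU, so RU runs at -101.3°; with |RU| = 21.7, U = (13.62, -26.65). ∠RUB = 117.3° gives UB at -164.0° from the x-axis; with |UB| = 8.1, B = (5.837, -28.88). Then |CB| = |B − C| = 26.39.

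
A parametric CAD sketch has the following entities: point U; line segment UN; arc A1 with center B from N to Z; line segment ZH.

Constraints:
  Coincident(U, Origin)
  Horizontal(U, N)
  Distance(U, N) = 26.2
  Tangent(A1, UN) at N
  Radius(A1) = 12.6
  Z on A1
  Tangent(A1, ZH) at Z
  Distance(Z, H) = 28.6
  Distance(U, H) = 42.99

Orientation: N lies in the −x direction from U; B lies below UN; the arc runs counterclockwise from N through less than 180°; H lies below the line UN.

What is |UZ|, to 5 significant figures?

40.971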